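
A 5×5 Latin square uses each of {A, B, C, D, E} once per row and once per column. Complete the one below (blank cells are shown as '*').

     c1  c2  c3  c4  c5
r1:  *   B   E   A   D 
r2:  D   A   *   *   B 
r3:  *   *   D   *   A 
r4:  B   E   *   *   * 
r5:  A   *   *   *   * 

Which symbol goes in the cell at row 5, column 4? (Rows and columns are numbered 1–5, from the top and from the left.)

C

(r1,c1) = C
(r2,c3) = C
(r2,c4) = E
(r3,c1) = E
(r3,c2) = C
(r3,c4) = B
(r4,c3) = A
(r4,c5) = C
(r5,c2) = D
(r5,c3) = B
(r5,c4) = C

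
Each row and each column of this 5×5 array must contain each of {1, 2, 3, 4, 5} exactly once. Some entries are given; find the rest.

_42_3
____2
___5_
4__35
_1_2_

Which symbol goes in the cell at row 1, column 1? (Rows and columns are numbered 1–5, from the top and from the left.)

5

(r1,c4) = 1
(r2,c4) = 4
(r4,c2) = 2
(r4,c3) = 1
(r5,c5) = 4
(r1,c1) = 5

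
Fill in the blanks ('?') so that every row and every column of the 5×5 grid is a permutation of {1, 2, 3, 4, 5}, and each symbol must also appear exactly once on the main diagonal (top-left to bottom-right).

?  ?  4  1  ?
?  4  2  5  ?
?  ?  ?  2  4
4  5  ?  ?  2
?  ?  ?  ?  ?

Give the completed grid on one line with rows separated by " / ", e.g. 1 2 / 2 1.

2 3 4 1 5 / 1 4 2 5 3 / 3 1 5 2 4 / 4 5 1 3 2 / 5 2 3 4 1

(r4,c4) = 3
(r5,c4) = 4
(r4,c3) = 1
(r3,c3) = 5
(r5,c3) = 3
(r5,c5) = 1
(r1,c1) = 2
(r1,c2) = 3
(r1,c5) = 5
(r2,c5) = 3
(r3,c2) = 1
(r5,c1) = 5
(r5,c2) = 2
(r2,c1) = 1
(r3,c1) = 3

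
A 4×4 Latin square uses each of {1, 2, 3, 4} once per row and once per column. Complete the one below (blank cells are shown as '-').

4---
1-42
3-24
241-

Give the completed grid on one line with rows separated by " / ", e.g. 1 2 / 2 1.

(r1,c3): row 1 has {4}; column 3 has {1,2,4}, so it must be 3.
(r1,c4): row 1 has {3,4}; column 4 has {2,4}, so it must be 1.
(r2,c2): row 2 has {1,2,4}; column 2 has {4}, so it must be 3.
(r3,c2): row 3 has {2,3,4}; column 2 has {3,4}, so it must be 1.
(r4,c4): row 4 has {1,2,4}; column 4 has {1,2,4}, so it must be 3.
(r1,c2): row 1 has {1,3,4}; column 2 has {1,3,4}, so it must be 2.

4 2 3 1 / 1 3 4 2 / 3 1 2 4 / 2 4 1 3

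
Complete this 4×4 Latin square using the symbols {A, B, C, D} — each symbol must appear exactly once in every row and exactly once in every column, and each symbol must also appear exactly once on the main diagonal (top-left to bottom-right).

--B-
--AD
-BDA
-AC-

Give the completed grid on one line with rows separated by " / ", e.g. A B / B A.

A D B C / B C A D / C B D A / D A C B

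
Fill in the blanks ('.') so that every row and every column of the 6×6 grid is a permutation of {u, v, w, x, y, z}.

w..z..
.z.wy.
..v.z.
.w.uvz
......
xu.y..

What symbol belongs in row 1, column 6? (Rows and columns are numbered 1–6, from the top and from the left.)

row 3 has {v,z}; column 4 has {u,w,y,z} — only x is left for (r3,c4).
row 4 has {u,v,w,z}; column 1 has {w,x} — only y is left for (r4,c1).
row 4 has {u,v,w,y,z}; column 3 has {v} — only x is left for (r4,c3).
row 5 is empty so far; column 4 has {u,w,x,y,z} — only v is left for (r5,c4).
row 6 has {u,x,y}; column 5 has {v,y,z} — only w is left for (r6,c5).
row 6 has {u,w,x,y}; column 6 has {z} — only v is left for (r6,c6).
row 2 has {w,y,z}; column 3 has {v,x} — only u is left for (r2,c3).
row 2 has {u,w,y,z}; column 6 has {v,z} — only x is left for (r2,c6).
row 3 has {v,x,z}; column 1 has {w,x,y} — only u is left for (r3,c1).
row 3 has {u,v,x,z}; column 2 has {u,w,z} — only y is left for (r3,c2).
row 3 has {u,v,x,y,z}; column 6 has {v,x,z} — only w is left for (r3,c6).
row 5 has {v}; column 1 has {u,w,x,y} — only z is left for (r5,c1).
row 5 has {v,z}; column 2 has {u,w,y,z} — only x is left for (r5,c2).
row 5 has {v,x,z}; column 5 has {v,w,y,z} — only u is left for (r5,c5).
row 5 has {u,v,x,z}; column 6 has {v,w,x,z} — only y is left for (r5,c6).
row 6 has {u,v,w,x,y}; column 3 has {u,v,x} — only z is left for (r6,c3).
row 1 has {w,z}; column 2 has {u,w,x,y,z} — only v is left for (r1,c2).
row 1 has {v,w,z}; column 3 has {u,v,x,z} — only y is left for (r1,c3).
row 1 has {v,w,y,z}; column 5 has {u,v,w,y,z} — only x is left for (r1,c5).
row 1 has {v,w,x,y,z}; column 6 has {v,w,x,y,z} — only u is left for (r1,c6).

u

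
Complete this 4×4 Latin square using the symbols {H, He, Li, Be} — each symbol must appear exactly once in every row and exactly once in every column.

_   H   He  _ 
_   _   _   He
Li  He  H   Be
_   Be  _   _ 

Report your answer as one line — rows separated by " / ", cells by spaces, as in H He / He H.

At row 1, column 1: row 1 has {H,He}; column 1 has {Li}; that leaves Be.
At row 1, column 4: row 1 has {H,He,Be}; column 4 has {He,Be}; that leaves Li.
At row 2, column 1: row 2 has {He}; column 1 has {Li,Be}; that leaves H.
At row 2, column 2: row 2 has {H,He}; column 2 has {H,He,Be}; that leaves Li.
At row 2, column 3: row 2 has {H,He,Li}; column 3 has {H,He}; that leaves Be.
At row 4, column 1: row 4 has {Be}; column 1 has {H,Li,Be}; that leaves He.
At row 4, column 3: row 4 has {He,Be}; column 3 has {H,He,Be}; that leaves Li.
At row 4, column 4: row 4 has {He,Li,Be}; column 4 has {He,Li,Be}; that leaves H.

Be H He Li / H Li Be He / Li He H Be / He Be Li H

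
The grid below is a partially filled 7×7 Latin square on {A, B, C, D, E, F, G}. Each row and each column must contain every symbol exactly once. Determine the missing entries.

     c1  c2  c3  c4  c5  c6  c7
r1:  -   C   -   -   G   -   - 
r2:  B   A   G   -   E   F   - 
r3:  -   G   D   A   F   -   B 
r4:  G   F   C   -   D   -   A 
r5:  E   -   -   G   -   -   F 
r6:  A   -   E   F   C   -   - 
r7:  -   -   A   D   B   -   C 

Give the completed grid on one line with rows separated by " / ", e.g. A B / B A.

(r2,c4) = C
(r2,c7) = D
(r3,c1) = C
(r3,c6) = E
(r4,c6) = B
(r5,c3) = B
(r5,c5) = A
(r6,c7) = G
(r7,c1) = F
(r7,c2) = E
(r7,c6) = G
(r1,c1) = D
(r1,c3) = F
(r1,c6) = A
(r1,c7) = E
(r4,c4) = E
(r5,c2) = D
(r5,c6) = C
(r6,c2) = B
(r6,c6) = D
(r1,c4) = B

D C F B G A E / B A G C E F D / C G D A F E B / G F C E D B A / E D B G A C F / A B E F C D G / F E A D B G C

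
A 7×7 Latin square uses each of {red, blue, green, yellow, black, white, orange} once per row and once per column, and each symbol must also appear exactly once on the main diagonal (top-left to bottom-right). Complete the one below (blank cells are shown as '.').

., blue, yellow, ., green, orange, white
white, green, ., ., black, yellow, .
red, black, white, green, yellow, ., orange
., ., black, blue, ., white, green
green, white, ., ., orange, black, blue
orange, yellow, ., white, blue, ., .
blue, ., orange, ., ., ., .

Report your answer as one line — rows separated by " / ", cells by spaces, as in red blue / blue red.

black blue yellow red green orange white / white green blue orange black yellow red / red black white green yellow blue orange / yellow orange black blue red white green / green white red yellow orange black blue / orange yellow green white blue red black / blue red orange black white green yellow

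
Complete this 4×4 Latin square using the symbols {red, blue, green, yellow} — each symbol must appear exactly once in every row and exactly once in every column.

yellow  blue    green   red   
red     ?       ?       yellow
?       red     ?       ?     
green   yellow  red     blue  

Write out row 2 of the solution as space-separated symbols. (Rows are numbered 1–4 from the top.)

red green blue yellow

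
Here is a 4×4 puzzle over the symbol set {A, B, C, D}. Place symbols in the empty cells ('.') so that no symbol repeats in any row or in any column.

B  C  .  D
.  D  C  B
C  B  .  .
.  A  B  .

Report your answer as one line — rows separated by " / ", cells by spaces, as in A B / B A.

B C A D / A D C B / C B D A / D A B C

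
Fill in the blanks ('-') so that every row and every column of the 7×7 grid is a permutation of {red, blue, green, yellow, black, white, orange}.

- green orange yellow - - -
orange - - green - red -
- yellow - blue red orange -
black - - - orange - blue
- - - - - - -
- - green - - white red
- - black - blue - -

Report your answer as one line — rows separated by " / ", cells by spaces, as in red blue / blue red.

red green orange yellow black blue white / orange black blue green white red yellow / green yellow white blue red orange black / black white yellow red orange green blue / yellow blue red white green black orange / blue orange green black yellow white red / white red black orange blue yellow green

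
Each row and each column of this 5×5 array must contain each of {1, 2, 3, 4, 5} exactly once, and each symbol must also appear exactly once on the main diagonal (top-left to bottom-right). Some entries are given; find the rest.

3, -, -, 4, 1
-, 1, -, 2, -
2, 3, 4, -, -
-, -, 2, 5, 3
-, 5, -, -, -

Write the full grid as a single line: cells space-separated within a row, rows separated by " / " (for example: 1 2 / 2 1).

3 2 5 4 1 / 5 1 3 2 4 / 2 3 4 1 5 / 1 4 2 5 3 / 4 5 1 3 2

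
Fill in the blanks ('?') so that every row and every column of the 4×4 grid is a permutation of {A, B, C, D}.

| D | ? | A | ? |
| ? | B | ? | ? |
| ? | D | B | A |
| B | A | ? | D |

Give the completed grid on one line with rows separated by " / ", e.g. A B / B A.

(r1,c2) = C
(r1,c4) = B
(r2,c4) = C
(r3,c1) = C
(r4,c3) = C
(r2,c1) = A
(r2,c3) = D

D C A B / A B D C / C D B A / B A C D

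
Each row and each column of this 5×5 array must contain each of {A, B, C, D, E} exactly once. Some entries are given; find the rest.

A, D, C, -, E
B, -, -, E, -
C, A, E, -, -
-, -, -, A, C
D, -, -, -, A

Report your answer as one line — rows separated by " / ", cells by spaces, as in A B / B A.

At row 1, column 4: row 1 has {A,C,D,E}; column 4 has {A,E}; that leaves B.
At row 2, column 2: row 2 has {B,E}; column 2 has {A,D}; that leaves C.
At row 2, column 5: row 2 has {B,C,E}; column 5 has {A,C,E}; that leaves D.
At row 3, column 4: row 3 has {A,C,E}; column 4 has {A,B,E}; that leaves D.
At row 3, column 5: row 3 has {A,C,D,E}; column 5 has {A,C,D,E}; that leaves B.
At row 4, column 1: row 4 has {A,C}; column 1 has {A,B,C,D}; that leaves E.
At row 4, column 2: row 4 has {A,C,E}; column 2 has {A,C,D}; that leaves B.
At row 4, column 3: row 4 has {A,B,C,E}; column 3 has {C,E}; that leaves D.
At row 5, column 2: row 5 has {A,D}; column 2 has {A,B,C,D}; that leaves E.
At row 5, column 3: row 5 has {A,D,E}; column 3 has {C,D,E}; that leaves B.
At row 5, column 4: row 5 has {A,B,D,E}; column 4 has {A,B,D,E}; that leaves C.
At row 2, column 3: row 2 has {B,C,D,E}; column 3 has {B,C,D,E}; that leaves A.

A D C B E / B C A E D / C A E D B / E B D A C / D E B C A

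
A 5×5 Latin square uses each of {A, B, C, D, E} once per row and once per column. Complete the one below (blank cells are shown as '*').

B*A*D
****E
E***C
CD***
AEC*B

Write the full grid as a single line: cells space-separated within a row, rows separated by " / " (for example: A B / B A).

(r1,c2) = C
(r1,c4) = E
(r2,c1) = D
(r2,c3) = B
(r3,c3) = D
(r4,c3) = E
(r4,c5) = A
(r5,c4) = D
(r2,c2) = A
(r2,c4) = C
(r3,c2) = B
(r3,c4) = A
(r4,c4) = B

B C A E D / D A B C E / E B D A C / C D E B A / A E C D B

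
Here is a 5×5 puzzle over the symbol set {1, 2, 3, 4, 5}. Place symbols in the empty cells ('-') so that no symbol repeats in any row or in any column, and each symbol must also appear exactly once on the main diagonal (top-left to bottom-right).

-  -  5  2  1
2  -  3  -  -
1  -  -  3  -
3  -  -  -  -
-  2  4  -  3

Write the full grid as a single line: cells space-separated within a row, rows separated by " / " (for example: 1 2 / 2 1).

4 3 5 2 1 / 2 1 3 4 5 / 1 5 2 3 4 / 3 4 1 5 2 / 5 2 4 1 3

(r1,c1) = 4
(r1,c2) = 3
(r3,c3) = 2
(r4,c3) = 1
(r4,c4) = 5
(r5,c1) = 5
(r5,c4) = 1
(r2,c2) = 1
(r2,c4) = 4
(r2,c5) = 5
(r3,c5) = 4
(r4,c2) = 4
(r4,c5) = 2
(r3,c2) = 5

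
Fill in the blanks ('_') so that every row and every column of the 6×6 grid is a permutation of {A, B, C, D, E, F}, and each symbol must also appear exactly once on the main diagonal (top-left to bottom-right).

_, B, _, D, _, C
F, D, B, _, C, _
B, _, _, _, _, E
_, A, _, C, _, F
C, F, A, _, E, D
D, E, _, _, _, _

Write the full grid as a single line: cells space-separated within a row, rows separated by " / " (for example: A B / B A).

(r1,c1) = A
(r1,c5) = F
(r2,c6) = A
(r3,c2) = C
(r3,c3) = F
(r3,c4) = A
(r3,c5) = D
(r4,c1) = E
(r4,c3) = D
(r4,c5) = B
(r5,c4) = B
(r6,c3) = C
(r6,c4) = F
(r6,c5) = A
(r6,c6) = B
(r1,c3) = E
(r2,c4) = E

A B E D F C / F D B E C A / B C F A D E / E A D C B F / C F A B E D / D E C F A B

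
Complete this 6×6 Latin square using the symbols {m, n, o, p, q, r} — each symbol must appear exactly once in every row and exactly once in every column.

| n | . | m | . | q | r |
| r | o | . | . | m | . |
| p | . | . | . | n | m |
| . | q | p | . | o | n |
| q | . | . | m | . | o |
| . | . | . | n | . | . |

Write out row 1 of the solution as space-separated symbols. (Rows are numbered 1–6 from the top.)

n p m o q r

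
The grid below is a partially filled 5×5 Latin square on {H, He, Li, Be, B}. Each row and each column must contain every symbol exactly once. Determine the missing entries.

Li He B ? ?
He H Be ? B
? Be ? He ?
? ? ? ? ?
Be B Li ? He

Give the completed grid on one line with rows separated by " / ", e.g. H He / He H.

Li He B Be H / He H Be Li B / B Be H He Li / H Li He B Be / Be B Li H He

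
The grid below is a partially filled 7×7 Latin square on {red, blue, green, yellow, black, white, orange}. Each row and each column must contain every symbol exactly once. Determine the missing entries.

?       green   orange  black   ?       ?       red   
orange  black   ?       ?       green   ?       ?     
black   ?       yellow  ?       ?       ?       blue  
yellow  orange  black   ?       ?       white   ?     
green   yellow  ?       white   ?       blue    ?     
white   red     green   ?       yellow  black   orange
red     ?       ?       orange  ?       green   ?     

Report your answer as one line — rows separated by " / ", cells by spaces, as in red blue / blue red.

(r1,c1) = blue
(r1,c5) = white
(r1,c6) = yellow
(r2,c6) = red
(r3,c2) = white
(r3,c6) = orange
(r4,c7) = green
(r5,c3) = red
(r5,c7) = black
(r6,c4) = blue
(r7,c2) = blue
(r7,c3) = white
(r7,c5) = black
(r7,c7) = yellow
(r2,c3) = blue
(r2,c4) = yellow
(r2,c7) = white
(r3,c5) = red
(r4,c4) = red
(r4,c5) = blue
(r5,c5) = orange
(r3,c4) = green

blue green orange black white yellow red / orange black blue yellow green red white / black white yellow green red orange blue / yellow orange black red blue white green / green yellow red white orange blue black / white red green blue yellow black orange / red blue white orange black green yellow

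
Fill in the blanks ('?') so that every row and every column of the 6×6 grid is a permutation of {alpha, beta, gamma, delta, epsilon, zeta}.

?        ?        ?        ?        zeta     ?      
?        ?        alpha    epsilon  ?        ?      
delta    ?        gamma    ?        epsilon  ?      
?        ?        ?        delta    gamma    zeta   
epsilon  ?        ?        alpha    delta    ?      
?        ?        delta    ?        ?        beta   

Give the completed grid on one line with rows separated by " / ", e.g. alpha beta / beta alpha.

At row 2, column 5: row 2 has {alpha,epsilon}; column 5 has {gamma,delta,epsilon,zeta}; that leaves beta.
At row 3, column 6: row 3 has {gamma,delta,epsilon}; column 6 has {beta,zeta}; that leaves alpha.
At row 5, column 6: row 5 has {alpha,delta,epsilon}; column 6 has {alpha,beta,zeta}; that leaves gamma.
At row 6, column 5: row 6 has {beta,delta}; column 5 has {beta,gamma,delta,epsilon,zeta}; that leaves alpha.
At row 2, column 6: row 2 has {alpha,beta,epsilon}; column 6 has {alpha,beta,gamma,zeta}; that leaves delta.
At row 1, column 6: row 1 has {zeta}; column 6 has {alpha,beta,gamma,delta,zeta}; that leaves epsilon.
At row 1, column 3: row 1 has {epsilon,zeta}; column 3 has {alpha,gamma,delta}; that leaves beta.
At row 1, column 4: row 1 has {beta,epsilon,zeta}; column 4 has {alpha,delta,epsilon}; that leaves gamma.
At row 4, column 3: row 4 has {gamma,delta,zeta}; column 3 has {alpha,beta,gamma,delta}; that leaves epsilon.
At row 5, column 3: row 5 has {alpha,gamma,delta,epsilon}; column 3 has {alpha,beta,gamma,delta,epsilon}; that leaves zeta.
At row 6, column 4: row 6 has {alpha,beta,delta}; column 4 has {alpha,gamma,delta,epsilon}; that leaves zeta.
At row 1, column 1: row 1 has {beta,gamma,epsilon,zeta}; column 1 has {delta,epsilon}; that leaves alpha.
At row 1, column 2: row 1 has {alpha,beta,gamma,epsilon,zeta}; column 2 is empty so far; that leaves delta.
At row 3, column 4: row 3 has {alpha,gamma,delta,epsilon}; column 4 has {alpha,gamma,delta,epsilon,zeta}; that leaves beta.
At row 4, column 1: row 4 has {gamma,delta,epsilon,zeta}; column 1 has {alpha,delta,epsilon}; that leaves beta.
At row 4, column 2: row 4 has {beta,gamma,delta,epsilon,zeta}; column 2 has {delta}; that leaves alpha.
At row 5, column 2: row 5 has {alpha,gamma,delta,epsilon,zeta}; column 2 has {alpha,delta}; that leaves beta.
At row 6, column 1: row 6 has {alpha,beta,delta,zeta}; column 1 has {alpha,beta,delta,epsilon}; that leaves gamma.
At row 6, column 2: row 6 has {alpha,beta,gamma,delta,zeta}; column 2 has {alpha,beta,delta}; that leaves epsilon.
At row 2, column 1: row 2 has {alpha,beta,delta,epsilon}; column 1 has {alpha,beta,gamma,delta,epsilon}; that leaves zeta.
At row 2, column 2: row 2 has {alpha,beta,delta,epsilon,zeta}; column 2 has {alpha,beta,delta,epsilon}; that leaves gamma.
At row 3, column 2: row 3 has {alpha,beta,gamma,delta,epsilon}; column 2 has {alpha,beta,gamma,delta,epsilon}; that leaves zeta.

alpha delta beta gamma zeta epsilon / zeta gamma alpha epsilon beta delta / delta zeta gamma beta epsilon alpha / beta alpha epsilon delta gamma zeta / epsilon beta zeta alpha delta gamma / gamma epsilon delta zeta alpha beta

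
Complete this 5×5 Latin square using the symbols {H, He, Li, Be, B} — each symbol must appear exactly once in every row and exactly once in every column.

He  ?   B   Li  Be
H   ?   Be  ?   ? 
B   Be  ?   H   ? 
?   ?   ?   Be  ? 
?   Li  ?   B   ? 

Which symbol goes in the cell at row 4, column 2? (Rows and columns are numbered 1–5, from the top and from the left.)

He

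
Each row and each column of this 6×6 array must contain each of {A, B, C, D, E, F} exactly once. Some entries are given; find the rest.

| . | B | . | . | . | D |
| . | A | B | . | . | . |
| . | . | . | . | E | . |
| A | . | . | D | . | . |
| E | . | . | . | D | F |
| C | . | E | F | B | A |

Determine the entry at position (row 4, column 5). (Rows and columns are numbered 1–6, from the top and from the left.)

At row 1, column 1: row 1 has {B,D}; column 1 has {A,C,E}; that leaves F.
At row 2, column 1: row 2 has {A,B}; column 1 has {A,C,E,F}; that leaves D.
At row 3, column 1: row 3 has {E}; column 1 has {A,C,D,E,F}; that leaves B.
At row 3, column 6: row 3 has {B,E}; column 6 has {A,D,F}; that leaves C.
At row 5, column 2: row 5 has {D,E,F}; column 2 has {A,B}; that leaves C.
At row 5, column 3: row 5 has {C,D,E,F}; column 3 has {B,E}; that leaves A.
At row 5, column 4: row 5 has {A,C,D,E,F}; column 4 has {D,F}; that leaves B.
At row 6, column 2: row 6 has {A,B,C,E,F}; column 2 has {A,B,C}; that leaves D.
At row 1, column 3: row 1 has {B,D,F}; column 3 has {A,B,E}; that leaves C.
At row 1, column 5: row 1 has {B,C,D,F}; column 5 has {B,D,E}; that leaves A.
At row 2, column 6: row 2 has {A,B,D}; column 6 has {A,C,D,F}; that leaves E.
At row 3, column 2: row 3 has {B,C,E}; column 2 has {A,B,C,D}; that leaves F.
At row 3, column 3: row 3 has {B,C,E,F}; column 3 has {A,B,C,E}; that leaves D.
At row 3, column 4: row 3 has {B,C,D,E,F}; column 4 has {B,D,F}; that leaves A.
At row 4, column 2: row 4 has {A,D}; column 2 has {A,B,C,D,F}; that leaves E.
At row 4, column 3: row 4 has {A,D,E}; column 3 has {A,B,C,D,E}; that leaves F.
At row 4, column 5: row 4 has {A,D,E,F}; column 5 has {A,B,D,E}; that leaves C.

C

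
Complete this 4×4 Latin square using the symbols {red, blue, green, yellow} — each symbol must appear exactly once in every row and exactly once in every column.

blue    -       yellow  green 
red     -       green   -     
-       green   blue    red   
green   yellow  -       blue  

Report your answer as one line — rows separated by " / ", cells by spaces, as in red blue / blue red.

blue red yellow green / red blue green yellow / yellow green blue red / green yellow red blue

Cell (r1,c2): row 1 has {blue,green,yellow}; column 2 has {green,yellow} → red.
Cell (r2,c2): row 2 has {red,green}; column 2 has {red,green,yellow} → blue.
Cell (r2,c4): row 2 has {red,blue,green}; column 4 has {red,blue,green} → yellow.
Cell (r3,c1): row 3 has {red,blue,green}; column 1 has {red,blue,green} → yellow.
Cell (r4,c3): row 4 has {blue,green,yellow}; column 3 has {blue,green,yellow} → red.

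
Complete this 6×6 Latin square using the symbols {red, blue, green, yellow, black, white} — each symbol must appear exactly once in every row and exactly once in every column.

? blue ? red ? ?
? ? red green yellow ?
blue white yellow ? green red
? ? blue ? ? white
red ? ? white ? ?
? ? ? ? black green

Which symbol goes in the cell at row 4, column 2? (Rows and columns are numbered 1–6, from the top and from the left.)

green

(r1,c5) = white
(r2,c2) = black
(r2,c6) = blue
(r3,c4) = black
(r4,c4) = yellow
(r4,c5) = red
(r5,c5) = blue
(r6,c3) = white
(r6,c4) = blue
(r2,c1) = white
(r4,c2) = green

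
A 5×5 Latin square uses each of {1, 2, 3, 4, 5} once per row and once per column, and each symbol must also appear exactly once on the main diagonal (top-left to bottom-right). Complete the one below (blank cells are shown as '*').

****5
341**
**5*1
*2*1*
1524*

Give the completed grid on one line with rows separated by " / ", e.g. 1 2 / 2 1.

row 1 has {5}; column 1 has {1,3}; the diagonal has {1,4,5} — only 2 is left for (r1,c1).
row 1 has {2,5}; column 4 has {1,4} — only 3 is left for (r1,c4).
row 2 has {1,3,4}; column 5 has {1,5} — only 2 is left for (r2,c5).
row 3 has {1,5}; column 1 has {1,2,3} — only 4 is left for (r3,c1).
row 3 has {1,4,5}; column 2 has {2,4,5} — only 3 is left for (r3,c2).
row 3 has {1,3,4,5}; column 4 has {1,3,4} — only 2 is left for (r3,c4).
row 4 has {1,2}; column 1 has {1,2,3,4} — only 5 is left for (r4,c1).
row 5 has {1,2,4,5}; column 5 has {1,2,5}; the diagonal has {1,2,4,5} — only 3 is left for (r5,c5).
row 1 has {2,3,5}; column 2 has {2,3,4,5} — only 1 is left for (r1,c2).
row 1 has {1,2,3,5}; column 3 has {1,2,5} — only 4 is left for (r1,c3).
row 2 has {1,2,3,4}; column 4 has {1,2,3,4} — only 5 is left for (r2,c4).
row 4 has {1,2,5}; column 3 has {1,2,4,5} — only 3 is left for (r4,c3).
row 4 has {1,2,3,5}; column 5 has {1,2,3,5} — only 4 is left for (r4,c5).

2 1 4 3 5 / 3 4 1 5 2 / 4 3 5 2 1 / 5 2 3 1 4 / 1 5 2 4 3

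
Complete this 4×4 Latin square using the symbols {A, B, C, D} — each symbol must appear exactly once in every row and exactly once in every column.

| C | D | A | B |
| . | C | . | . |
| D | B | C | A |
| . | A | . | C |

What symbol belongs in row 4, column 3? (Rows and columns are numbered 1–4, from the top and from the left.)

row 2 has {C}; column 4 has {A,B,C} — only D is left for (r2,c4).
row 4 has {A,C}; column 1 has {C,D} — only B is left for (r4,c1).
row 4 has {A,B,C}; column 3 has {A,C} — only D is left for (r4,c3).

D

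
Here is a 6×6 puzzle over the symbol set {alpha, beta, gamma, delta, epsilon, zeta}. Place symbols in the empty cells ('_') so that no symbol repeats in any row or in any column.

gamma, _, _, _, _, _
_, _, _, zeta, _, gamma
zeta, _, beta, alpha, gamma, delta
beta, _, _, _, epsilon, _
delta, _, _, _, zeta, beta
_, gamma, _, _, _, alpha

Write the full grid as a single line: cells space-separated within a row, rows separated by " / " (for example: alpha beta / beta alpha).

row 3 has {alpha,beta,gamma,delta,zeta}; column 2 has {gamma} — only epsilon is left for (r3,c2).
row 4 has {beta,epsilon}; column 6 has {alpha,beta,gamma,delta} — only zeta is left for (r4,c6).
row 5 has {beta,delta,zeta}; column 2 has {gamma,epsilon} — only alpha is left for (r5,c2).
row 6 has {alpha,gamma}; column 1 has {beta,gamma,delta,zeta} — only epsilon is left for (r6,c1).
row 1 has {gamma}; column 6 has {alpha,beta,gamma,delta,zeta} — only epsilon is left for (r1,c6).
row 2 has {gamma,zeta}; column 1 has {beta,gamma,delta,epsilon,zeta} — only alpha is left for (r2,c1).
row 4 has {beta,epsilon,zeta}; column 2 has {alpha,gamma,epsilon} — only delta is left for (r4,c2).
row 4 has {beta,delta,epsilon,zeta}; column 4 has {alpha,zeta} — only gamma is left for (r4,c4).
row 5 has {alpha,beta,delta,zeta}; column 4 has {alpha,gamma,zeta} — only epsilon is left for (r5,c4).
row 2 has {alpha,gamma,zeta}; column 2 has {alpha,gamma,delta,epsilon} — only beta is left for (r2,c2).
row 2 has {alpha,beta,gamma,zeta}; column 5 has {gamma,epsilon,zeta} — only delta is left for (r2,c5).
row 4 has {beta,gamma,delta,epsilon,zeta}; column 3 has {beta} — only alpha is left for (r4,c3).
row 5 has {alpha,beta,delta,epsilon,zeta}; column 3 has {alpha,beta} — only gamma is left for (r5,c3).
row 6 has {alpha,gamma,epsilon}; column 5 has {gamma,delta,epsilon,zeta} — only beta is left for (r6,c5).
row 1 has {gamma,epsilon}; column 2 has {alpha,beta,gamma,delta,epsilon} — only zeta is left for (r1,c2).
row 1 has {gamma,epsilon,zeta}; column 3 has {alpha,beta,gamma} — only delta is left for (r1,c3).
row 1 has {gamma,delta,epsilon,zeta}; column 4 has {alpha,gamma,epsilon,zeta} — only beta is left for (r1,c4).
row 1 has {beta,gamma,delta,epsilon,zeta}; column 5 has {beta,gamma,delta,epsilon,zeta} — only alpha is left for (r1,c5).
row 2 has {alpha,beta,gamma,delta,zeta}; column 3 has {alpha,beta,gamma,delta} — only epsilon is left for (r2,c3).
row 6 has {alpha,beta,gamma,epsilon}; column 3 has {alpha,beta,gamma,delta,epsilon} — only zeta is left for (r6,c3).
row 6 has {alpha,beta,gamma,epsilon,zeta}; column 4 has {alpha,beta,gamma,epsilon,zeta} — only delta is left for (r6,c4).

gamma zeta delta beta alpha epsilon / alpha beta epsilon zeta delta gamma / zeta epsilon beta alpha gamma delta / beta delta alpha gamma epsilon zeta / delta alpha gamma epsilon zeta beta / epsilon gamma zeta delta beta alpha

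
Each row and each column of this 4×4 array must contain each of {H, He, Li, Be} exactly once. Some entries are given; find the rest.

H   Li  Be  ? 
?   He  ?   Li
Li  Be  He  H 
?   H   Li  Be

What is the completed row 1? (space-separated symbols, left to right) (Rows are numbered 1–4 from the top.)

(r1,c4) = He

H Li Be He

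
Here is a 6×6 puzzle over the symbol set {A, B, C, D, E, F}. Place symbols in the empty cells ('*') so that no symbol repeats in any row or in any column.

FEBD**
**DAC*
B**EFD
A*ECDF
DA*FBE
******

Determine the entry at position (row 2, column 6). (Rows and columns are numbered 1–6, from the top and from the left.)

B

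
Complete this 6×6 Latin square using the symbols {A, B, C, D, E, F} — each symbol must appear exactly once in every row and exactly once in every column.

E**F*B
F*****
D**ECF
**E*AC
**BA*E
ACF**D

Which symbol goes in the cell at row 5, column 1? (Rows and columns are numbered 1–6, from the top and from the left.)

C

At row 1, column 5: row 1 has {B,E,F}; column 5 has {A,C}; that leaves D.
At row 2, column 6: row 2 has {F}; column 6 has {B,C,D,E,F}; that leaves A.
At row 3, column 3: row 3 has {C,D,E,F}; column 3 has {B,E,F}; that leaves A.
At row 4, column 1: row 4 has {A,C,E}; column 1 has {A,D,E,F}; that leaves B.
At row 4, column 4: row 4 has {A,B,C,E}; column 4 has {A,E,F}; that leaves D.
At row 5, column 1: row 5 has {A,B,E}; column 1 has {A,B,D,E,F}; that leaves C.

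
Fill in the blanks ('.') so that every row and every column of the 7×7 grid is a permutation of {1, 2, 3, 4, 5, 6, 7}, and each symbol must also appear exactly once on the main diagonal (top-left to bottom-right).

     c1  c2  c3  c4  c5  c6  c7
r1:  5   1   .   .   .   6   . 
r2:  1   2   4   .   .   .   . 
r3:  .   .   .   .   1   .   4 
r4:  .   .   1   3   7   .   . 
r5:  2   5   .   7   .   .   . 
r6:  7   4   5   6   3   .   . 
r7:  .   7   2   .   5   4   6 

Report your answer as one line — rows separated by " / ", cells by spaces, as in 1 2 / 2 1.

5 1 3 4 2 6 7 / 1 2 4 5 6 7 3 / 6 3 7 2 1 5 4 / 4 6 1 3 7 2 5 / 2 5 6 7 4 3 1 / 7 4 5 6 3 1 2 / 3 7 2 1 5 4 6

(r2,c4): row 2 has {1,2,4}; column 4 has {3,6,7}, so it must be 5.
(r2,c5): row 2 has {1,2,4,5}; column 5 has {1,3,5,7}, so it must be 6.
(r3,c3): row 3 has {1,4}; column 3 has {1,2,4,5}; the diagonal has {2,3,5,6}, so it must be 7.
(r3,c4): row 3 has {1,4,7}; column 4 has {3,5,6,7}, so it must be 2.
(r4,c2): row 4 has {1,3,7}; column 2 has {1,2,4,5,7}, so it must be 6.
(r5,c5): row 5 has {2,5,7}; column 5 has {1,3,5,6,7}; the diagonal has {2,3,5,6,7}, so it must be 4.
(r6,c6): row 6 has {3,4,5,6,7}; column 6 has {4,6}; the diagonal has {2,3,4,5,6,7}, so it must be 1.
(r6,c7): row 6 has {1,3,4,5,6,7}; column 7 has {4,6}, so it must be 2.
(r7,c1): row 7 has {2,4,5,6,7}; column 1 has {1,2,5,7}, so it must be 3.
(r7,c4): row 7 has {2,3,4,5,6,7}; column 4 has {2,3,5,6,7}, so it must be 1.
(r1,c3): row 1 has {1,5,6}; column 3 has {1,2,4,5,7}, so it must be 3.
(r1,c4): row 1 has {1,3,5,6}; column 4 has {1,2,3,5,6,7}, so it must be 4.
(r1,c5): row 1 has {1,3,4,5,6}; column 5 has {1,3,4,5,6,7}, so it must be 2.
(r1,c7): row 1 has {1,2,3,4,5,6}; column 7 has {2,4,6}, so it must be 7.
(r2,c7): row 2 has {1,2,4,5,6}; column 7 has {2,4,6,7}, so it must be 3.
(r3,c1): row 3 has {1,2,4,7}; column 1 has {1,2,3,5,7}, so it must be 6.
(r3,c2): row 3 has {1,2,4,6,7}; column 2 has {1,2,4,5,6,7}, so it must be 3.
(r3,c6): row 3 has {1,2,3,4,6,7}; column 6 has {1,4,6}, so it must be 5.
(r4,c1): row 4 has {1,3,6,7}; column 1 has {1,2,3,5,6,7}, so it must be 4.
(r4,c6): row 4 has {1,3,4,6,7}; column 6 has {1,4,5,6}, so it must be 2.
(r4,c7): row 4 has {1,2,3,4,6,7}; column 7 has {2,3,4,6,7}, so it must be 5.
(r5,c3): row 5 has {2,4,5,7}; column 3 has {1,2,3,4,5,7}, so it must be 6.
(r5,c6): row 5 has {2,4,5,6,7}; column 6 has {1,2,4,5,6}, so it must be 3.
(r5,c7): row 5 has {2,3,4,5,6,7}; column 7 has {2,3,4,5,6,7}, so it must be 1.
(r2,c6): row 2 has {1,2,3,4,5,6}; column 6 has {1,2,3,4,5,6}, so it must be 7.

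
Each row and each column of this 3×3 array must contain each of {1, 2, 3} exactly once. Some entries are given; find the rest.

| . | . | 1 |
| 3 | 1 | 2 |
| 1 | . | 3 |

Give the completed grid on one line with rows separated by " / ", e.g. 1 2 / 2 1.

2 3 1 / 3 1 2 / 1 2 3

row 1 has {1}; column 1 has {1,3} — only 2 is left for (r1,c1).
row 1 has {1,2}; column 2 has {1} — only 3 is left for (r1,c2).
row 3 has {1,3}; column 2 has {1,3} — only 2 is left for (r3,c2).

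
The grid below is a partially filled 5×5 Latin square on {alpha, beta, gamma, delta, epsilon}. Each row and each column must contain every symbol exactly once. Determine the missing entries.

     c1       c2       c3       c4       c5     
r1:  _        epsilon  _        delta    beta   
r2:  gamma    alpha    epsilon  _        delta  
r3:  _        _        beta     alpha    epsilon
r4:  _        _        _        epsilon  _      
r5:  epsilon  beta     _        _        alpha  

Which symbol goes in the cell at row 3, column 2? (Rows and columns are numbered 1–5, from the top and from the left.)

gamma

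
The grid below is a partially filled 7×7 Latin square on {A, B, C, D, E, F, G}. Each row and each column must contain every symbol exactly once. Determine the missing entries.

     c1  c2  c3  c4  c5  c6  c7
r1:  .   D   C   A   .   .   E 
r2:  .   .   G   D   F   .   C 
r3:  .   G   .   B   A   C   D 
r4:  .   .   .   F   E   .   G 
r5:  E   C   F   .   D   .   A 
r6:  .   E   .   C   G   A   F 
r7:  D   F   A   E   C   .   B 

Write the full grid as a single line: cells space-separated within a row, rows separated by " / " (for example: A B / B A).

(r1,c5) = B
(r3,c1) = F
(r3,c3) = E
(r5,c4) = G
(r5,c6) = B
(r6,c1) = B
(r6,c3) = D
(r7,c6) = G
(r1,c1) = G
(r1,c6) = F
(r2,c1) = A
(r2,c2) = B
(r2,c6) = E
(r4,c1) = C
(r4,c2) = A
(r4,c3) = B
(r4,c6) = D

G D C A B F E / A B G D F E C / F G E B A C D / C A B F E D G / E C F G D B A / B E D C G A F / D F A E C G B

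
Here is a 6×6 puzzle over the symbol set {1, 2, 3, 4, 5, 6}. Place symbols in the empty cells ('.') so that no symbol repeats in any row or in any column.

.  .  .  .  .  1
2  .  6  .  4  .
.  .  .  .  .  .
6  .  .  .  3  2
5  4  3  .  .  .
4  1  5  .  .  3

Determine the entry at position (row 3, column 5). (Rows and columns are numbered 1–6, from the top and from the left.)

5

Cell (r1,c1): row 1 has {1}; column 1 has {2,4,5,6} → 3.
Cell (r2,c6): row 2 has {2,4,6}; column 6 has {1,2,3} → 5.
Cell (r3,c1): row 3 is empty so far; column 1 has {2,3,4,5,6} → 1.
Cell (r4,c2): row 4 has {2,3,6}; column 2 has {1,4} → 5.
Cell (r5,c6): row 5 has {3,4,5}; column 6 has {1,2,3,5} → 6.
Cell (r2,c2): row 2 has {2,4,5,6}; column 2 has {1,4,5} → 3.
Cell (r2,c4): row 2 has {2,3,4,5,6}; column 4 is empty so far → 1.
Cell (r3,c6): row 3 has {1}; column 6 has {1,2,3,5,6} → 4.
Cell (r4,c4): row 4 has {2,3,5,6}; column 4 has {1} → 4.
Cell (r5,c4): row 5 has {3,4,5,6}; column 4 has {1,4} → 2.
Cell (r5,c5): row 5 has {2,3,4,5,6}; column 5 has {3,4} → 1.
Cell (r6,c4): row 6 has {1,3,4,5}; column 4 has {1,2,4} → 6.
Cell (r6,c5): row 6 has {1,3,4,5,6}; column 5 has {1,3,4} → 2.
Cell (r1,c4): row 1 has {1,3}; column 4 has {1,2,4,6} → 5.
Cell (r1,c5): row 1 has {1,3,5}; column 5 has {1,2,3,4} → 6.
Cell (r3,c3): row 3 has {1,4}; column 3 has {3,5,6} → 2.
Cell (r3,c4): row 3 has {1,2,4}; column 4 has {1,2,4,5,6} → 3.
Cell (r3,c5): row 3 has {1,2,3,4}; column 5 has {1,2,3,4,6} → 5.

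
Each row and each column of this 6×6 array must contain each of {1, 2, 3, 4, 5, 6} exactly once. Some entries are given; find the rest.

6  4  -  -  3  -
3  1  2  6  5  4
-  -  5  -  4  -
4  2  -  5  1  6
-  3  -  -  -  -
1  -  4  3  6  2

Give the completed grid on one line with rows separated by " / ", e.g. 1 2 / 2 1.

6 4 1 2 3 5 / 3 1 2 6 5 4 / 2 6 5 1 4 3 / 4 2 3 5 1 6 / 5 3 6 4 2 1 / 1 5 4 3 6 2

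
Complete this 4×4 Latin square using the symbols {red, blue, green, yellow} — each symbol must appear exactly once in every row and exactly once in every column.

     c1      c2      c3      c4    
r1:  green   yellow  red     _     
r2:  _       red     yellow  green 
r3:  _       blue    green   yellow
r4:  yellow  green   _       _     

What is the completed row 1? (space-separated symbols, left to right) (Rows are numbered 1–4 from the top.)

green yellow red blue

(r1,c4): row 1 has {red,green,yellow}; column 4 has {green,yellow}, so it must be blue.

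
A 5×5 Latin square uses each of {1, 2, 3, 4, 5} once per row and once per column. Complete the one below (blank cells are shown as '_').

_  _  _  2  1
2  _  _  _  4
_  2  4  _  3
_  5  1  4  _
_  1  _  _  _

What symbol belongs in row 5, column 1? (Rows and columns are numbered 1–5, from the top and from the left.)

4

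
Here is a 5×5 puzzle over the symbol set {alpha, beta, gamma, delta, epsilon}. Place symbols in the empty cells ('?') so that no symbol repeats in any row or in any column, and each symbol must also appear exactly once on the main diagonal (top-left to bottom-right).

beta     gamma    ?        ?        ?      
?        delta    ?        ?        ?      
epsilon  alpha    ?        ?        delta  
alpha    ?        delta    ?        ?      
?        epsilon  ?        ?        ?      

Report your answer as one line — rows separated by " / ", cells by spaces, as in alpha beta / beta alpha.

beta gamma alpha delta epsilon / gamma delta epsilon alpha beta / epsilon alpha gamma beta delta / alpha beta delta epsilon gamma / delta epsilon beta gamma alpha

(r2,c1) = gamma
(r3,c3) = gamma
(r3,c4) = beta
(r4,c2) = beta
(r4,c4) = epsilon
(r4,c5) = gamma
(r5,c1) = delta
(r5,c5) = alpha
(r1,c5) = epsilon
(r2,c4) = alpha
(r2,c5) = beta
(r5,c3) = beta
(r5,c4) = gamma
(r1,c3) = alpha
(r1,c4) = delta
(r2,c3) = epsilon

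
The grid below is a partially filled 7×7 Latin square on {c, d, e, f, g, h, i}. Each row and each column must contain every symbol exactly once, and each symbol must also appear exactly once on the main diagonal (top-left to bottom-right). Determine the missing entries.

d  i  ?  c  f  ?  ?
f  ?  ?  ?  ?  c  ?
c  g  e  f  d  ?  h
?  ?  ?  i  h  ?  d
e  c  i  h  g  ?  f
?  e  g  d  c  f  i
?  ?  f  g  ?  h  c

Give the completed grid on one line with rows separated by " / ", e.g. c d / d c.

d i h c f g e / f h d e i c g / c g e f d i h / g f c i h e d / e c i h g d f / h e g d c f i / i d f g e h c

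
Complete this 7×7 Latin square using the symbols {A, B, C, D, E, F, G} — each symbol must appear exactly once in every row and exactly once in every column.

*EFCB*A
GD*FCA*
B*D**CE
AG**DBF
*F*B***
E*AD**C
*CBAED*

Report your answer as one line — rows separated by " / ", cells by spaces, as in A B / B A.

D E F C B G A / G D E F C A B / B A D G F C E / A G C E D B F / C F G B A E D / E B A D G F C / F C B A E D G

row 1 has {A,B,C,E,F}; column 1 has {A,B,E,G} — only D is left for (r1,c1).
row 1 has {A,B,C,D,E,F}; column 6 has {A,B,C,D} — only G is left for (r1,c6).
row 2 has {A,C,D,F,G}; column 3 has {A,B,D,F} — only E is left for (r2,c3).
row 2 has {A,C,D,E,F,G}; column 7 has {A,C,E,F} — only B is left for (r2,c7).
row 3 has {B,C,D,E}; column 2 has {C,D,E,F,G} — only A is left for (r3,c2).
row 3 has {A,B,C,D,E}; column 4 has {A,B,C,D,F} — only G is left for (r3,c4).
row 3 has {A,B,C,D,E,G}; column 5 has {B,C,D,E} — only F is left for (r3,c5).
row 4 has {A,B,D,F,G}; column 3 has {A,B,D,E,F} — only C is left for (r4,c3).
row 4 has {A,B,C,D,F,G}; column 4 has {A,B,C,D,F,G} — only E is left for (r4,c4).
row 5 has {B,F}; column 1 has {A,B,D,E,G} — only C is left for (r5,c1).
row 5 has {B,C,F}; column 3 has {A,B,C,D,E,F} — only G is left for (r5,c3).
row 5 has {B,C,F,G}; column 5 has {B,C,D,E,F} — only A is left for (r5,c5).
row 5 has {A,B,C,F,G}; column 6 has {A,B,C,D,G} — only E is left for (r5,c6).
row 5 has {A,B,C,E,F,G}; column 7 has {A,B,C,E,F} — only D is left for (r5,c7).
row 6 has {A,C,D,E}; column 2 has {A,C,D,E,F,G} — only B is left for (r6,c2).
row 6 has {A,B,C,D,E}; column 5 has {A,B,C,D,E,F} — only G is left for (r6,c5).
row 6 has {A,B,C,D,E,G}; column 6 has {A,B,C,D,E,G} — only F is left for (r6,c6).
row 7 has {A,B,C,D,E}; column 1 has {A,B,C,D,E,G} — only F is left for (r7,c1).
row 7 has {A,B,C,D,E,F}; column 7 has {A,B,C,D,E,F} — only G is left for (r7,c7).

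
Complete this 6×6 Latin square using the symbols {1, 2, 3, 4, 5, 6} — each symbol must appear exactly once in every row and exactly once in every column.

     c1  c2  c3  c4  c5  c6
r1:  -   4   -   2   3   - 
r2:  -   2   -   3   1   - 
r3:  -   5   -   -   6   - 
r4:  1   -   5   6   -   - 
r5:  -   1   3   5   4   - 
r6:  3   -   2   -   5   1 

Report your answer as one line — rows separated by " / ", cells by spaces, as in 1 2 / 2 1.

5 4 1 2 3 6 / 4 2 6 3 1 5 / 2 5 4 1 6 3 / 1 3 5 6 2 4 / 6 1 3 5 4 2 / 3 6 2 4 5 1

(r4,c2): row 4 has {1,5,6}; column 2 has {1,2,4,5}, so it must be 3.
(r4,c5): row 4 has {1,3,5,6}; column 5 has {1,3,4,5,6}, so it must be 2.
(r4,c6): row 4 has {1,2,3,5,6}; column 6 has {1}, so it must be 4.
(r6,c2): row 6 has {1,2,3,5}; column 2 has {1,2,3,4,5}, so it must be 6.
(r6,c4): row 6 has {1,2,3,5,6}; column 4 has {2,3,5,6}, so it must be 4.
(r3,c4): row 3 has {5,6}; column 4 has {2,3,4,5,6}, so it must be 1.
(r3,c3): row 3 has {1,5,6}; column 3 has {2,3,5}, so it must be 4.
(r2,c3): row 2 has {1,2,3}; column 3 has {2,3,4,5}, so it must be 6.
(r2,c6): row 2 has {1,2,3,6}; column 6 has {1,4}, so it must be 5.
(r3,c1): row 3 has {1,4,5,6}; column 1 has {1,3}, so it must be 2.
(r3,c6): row 3 has {1,2,4,5,6}; column 6 has {1,4,5}, so it must be 3.
(r5,c1): row 5 has {1,3,4,5}; column 1 has {1,2,3}, so it must be 6.
(r5,c6): row 5 has {1,3,4,5,6}; column 6 has {1,3,4,5}, so it must be 2.
(r1,c1): row 1 has {2,3,4}; column 1 has {1,2,3,6}, so it must be 5.
(r1,c3): row 1 has {2,3,4,5}; column 3 has {2,3,4,5,6}, so it must be 1.
(r1,c6): row 1 has {1,2,3,4,5}; column 6 has {1,2,3,4,5}, so it must be 6.
(r2,c1): row 2 has {1,2,3,5,6}; column 1 has {1,2,3,5,6}, so it must be 4.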